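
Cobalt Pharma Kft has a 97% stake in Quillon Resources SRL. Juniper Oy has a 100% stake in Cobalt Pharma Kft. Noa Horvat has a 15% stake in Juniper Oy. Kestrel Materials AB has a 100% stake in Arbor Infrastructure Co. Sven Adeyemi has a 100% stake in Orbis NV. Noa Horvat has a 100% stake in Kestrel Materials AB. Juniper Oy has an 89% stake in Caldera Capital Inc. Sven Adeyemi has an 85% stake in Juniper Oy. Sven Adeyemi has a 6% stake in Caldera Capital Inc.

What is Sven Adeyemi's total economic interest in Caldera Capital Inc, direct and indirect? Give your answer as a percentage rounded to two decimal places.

Sven reaches Caldera along 2 paths.
Via Juniper: 85% × 89% = 75.65%.
Direct stake: 6% = 6%.
Total: 75.65% + 6% = 81.65%.

81.65%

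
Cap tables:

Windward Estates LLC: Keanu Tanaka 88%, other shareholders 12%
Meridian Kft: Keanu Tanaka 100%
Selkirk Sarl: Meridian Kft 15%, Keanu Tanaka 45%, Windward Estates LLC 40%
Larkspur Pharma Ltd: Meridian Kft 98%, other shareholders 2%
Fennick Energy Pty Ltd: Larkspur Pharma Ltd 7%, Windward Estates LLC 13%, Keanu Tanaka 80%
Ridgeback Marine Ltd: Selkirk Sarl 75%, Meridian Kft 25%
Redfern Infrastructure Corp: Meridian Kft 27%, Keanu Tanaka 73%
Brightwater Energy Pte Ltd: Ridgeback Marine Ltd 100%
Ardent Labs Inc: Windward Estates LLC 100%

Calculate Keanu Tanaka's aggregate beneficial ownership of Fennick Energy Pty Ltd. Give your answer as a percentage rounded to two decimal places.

98.30%

Keanu reaches Fennick along 3 paths.
Via Meridian → Larkspur: 100% × 98% × 7% = 6.86%.
Via Windward: 88% × 13% = 11.44%.
Direct stake: 80% = 80%.
Total: 6.86% + 11.44% + 80% = 98.3%.
Rounded: 98.30%.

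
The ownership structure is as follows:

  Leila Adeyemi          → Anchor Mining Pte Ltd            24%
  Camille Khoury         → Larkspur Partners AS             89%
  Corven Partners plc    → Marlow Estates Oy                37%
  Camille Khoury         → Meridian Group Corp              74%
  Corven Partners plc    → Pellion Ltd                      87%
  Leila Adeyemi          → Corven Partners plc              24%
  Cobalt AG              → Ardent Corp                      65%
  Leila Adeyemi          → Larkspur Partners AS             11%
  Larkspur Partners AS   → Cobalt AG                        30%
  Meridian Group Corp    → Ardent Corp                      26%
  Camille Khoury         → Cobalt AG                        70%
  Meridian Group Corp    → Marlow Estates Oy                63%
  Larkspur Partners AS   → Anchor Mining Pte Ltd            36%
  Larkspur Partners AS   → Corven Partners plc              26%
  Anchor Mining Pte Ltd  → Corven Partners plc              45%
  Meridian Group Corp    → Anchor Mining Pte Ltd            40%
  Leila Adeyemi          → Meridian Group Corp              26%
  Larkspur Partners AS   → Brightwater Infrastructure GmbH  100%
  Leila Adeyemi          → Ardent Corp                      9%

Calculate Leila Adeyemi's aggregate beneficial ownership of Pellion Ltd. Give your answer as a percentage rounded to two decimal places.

Leila reaches Pellion along 5 paths.
Via Meridian → Anchor → Corven: 26% × 40% × 45% × 87% = 4.0716%.
Via Larkspur → Anchor → Corven: 11% × 36% × 45% × 87% = 1.55034%.
Via Anchor → Corven: 24% × 45% × 87% = 9.396%.
Via Corven: 24% × 87% = 20.88%.
Via Larkspur → Corven: 11% × 26% × 87% = 2.4882%.
Total: 4.0716% + 1.55034% + 9.396% + 20.88% + 2.4882% = 38.38614%.
Rounded: 38.39%.

38.39%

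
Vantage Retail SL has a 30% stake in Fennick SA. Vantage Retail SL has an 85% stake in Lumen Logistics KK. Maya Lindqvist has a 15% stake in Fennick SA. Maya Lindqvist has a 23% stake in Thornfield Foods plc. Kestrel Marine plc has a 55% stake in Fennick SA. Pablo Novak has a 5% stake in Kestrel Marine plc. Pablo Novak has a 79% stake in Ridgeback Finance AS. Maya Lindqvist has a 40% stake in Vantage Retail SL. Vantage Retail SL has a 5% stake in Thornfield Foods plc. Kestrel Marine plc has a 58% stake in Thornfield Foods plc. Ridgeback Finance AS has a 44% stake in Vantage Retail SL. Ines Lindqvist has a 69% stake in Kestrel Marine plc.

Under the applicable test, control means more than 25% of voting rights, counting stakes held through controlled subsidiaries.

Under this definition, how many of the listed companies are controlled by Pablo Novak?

Pablo holds 79% of Ridgeback, so Pablo controls Ridgeback.
Ridgeback holds 44% of Vantage, so Pablo controls Vantage.
Vantage holds 85% of Lumen, so Pablo controls Lumen.
Vantage holds 30% of Fennick, so Pablo controls Fennick.
No other company's threshold is met.
Pablo controls 4 companies.

4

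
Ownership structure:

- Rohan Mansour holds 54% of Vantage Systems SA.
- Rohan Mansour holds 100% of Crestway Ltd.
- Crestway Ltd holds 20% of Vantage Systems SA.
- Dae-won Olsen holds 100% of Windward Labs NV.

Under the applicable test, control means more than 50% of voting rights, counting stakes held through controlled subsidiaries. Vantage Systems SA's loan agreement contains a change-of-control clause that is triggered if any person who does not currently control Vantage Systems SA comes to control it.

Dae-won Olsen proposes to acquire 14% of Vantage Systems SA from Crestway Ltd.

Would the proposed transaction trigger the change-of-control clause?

No

The purchase adds only to Dae-won's holdings (Crestway's stake shrinks), so Dae-won is the only person who could newly come to control Vantage.
Dae-won holds 100% of Windward, so Dae-won controls Windward.
Neither Dae-won nor any entity Dae-won controls holds any voting interest in Vantage.
So before the transaction, Dae-won does not control Vantage.
After the purchase, Dae-won holds 14% of Vantage directly, and Crestway's stake falls to 6%.
After the transaction, Dae-won's side holds 14% of Vantage, not > 50%, so Dae-won still does not control Vantage.
No new person acquires control, so the clause is not triggered.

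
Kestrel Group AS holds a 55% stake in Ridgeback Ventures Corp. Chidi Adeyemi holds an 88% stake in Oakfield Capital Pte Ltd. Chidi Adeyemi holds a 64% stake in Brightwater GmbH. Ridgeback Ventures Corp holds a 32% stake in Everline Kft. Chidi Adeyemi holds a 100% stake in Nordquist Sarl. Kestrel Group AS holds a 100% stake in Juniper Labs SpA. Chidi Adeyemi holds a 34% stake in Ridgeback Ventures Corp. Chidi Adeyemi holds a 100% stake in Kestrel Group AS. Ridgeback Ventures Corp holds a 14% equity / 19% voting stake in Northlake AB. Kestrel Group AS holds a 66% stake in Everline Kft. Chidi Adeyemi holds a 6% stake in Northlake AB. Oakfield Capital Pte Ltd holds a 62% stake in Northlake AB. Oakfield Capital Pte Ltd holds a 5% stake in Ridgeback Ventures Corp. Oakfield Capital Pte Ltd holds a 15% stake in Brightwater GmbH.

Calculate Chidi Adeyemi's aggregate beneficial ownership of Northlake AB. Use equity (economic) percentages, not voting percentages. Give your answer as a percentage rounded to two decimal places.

73.64%

Chidi reaches Northlake along 5 paths.
Direct stake: 6% = 6%.
Via Oakfield: 88% × 62% = 54.56%.
Via Kestrel → Ridgeback: 100% × 55% × 14% = 7.7%.
Via Ridgeback: 34% × 14% = 4.76%.
Via Oakfield → Ridgeback: 88% × 5% × 14% = 0.616%.
Total: 6% + 54.56% + 7.7% + 4.76% + 0.616% = 73.636%.
Rounded: 73.64%.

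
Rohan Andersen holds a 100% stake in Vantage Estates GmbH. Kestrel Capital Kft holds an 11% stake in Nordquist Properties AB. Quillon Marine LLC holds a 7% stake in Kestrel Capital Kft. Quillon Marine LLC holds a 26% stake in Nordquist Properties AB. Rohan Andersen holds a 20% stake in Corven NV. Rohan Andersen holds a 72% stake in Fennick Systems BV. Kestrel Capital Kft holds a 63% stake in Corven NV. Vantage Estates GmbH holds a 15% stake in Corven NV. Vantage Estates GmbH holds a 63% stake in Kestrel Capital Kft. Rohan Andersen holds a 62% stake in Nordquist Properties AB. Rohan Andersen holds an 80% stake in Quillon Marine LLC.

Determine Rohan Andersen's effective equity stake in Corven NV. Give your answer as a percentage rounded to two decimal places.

Rohan reaches Corven along 4 paths.
Via Quillon → Kestrel: 80% × 7% × 63% = 3.528%.
Via Vantage → Kestrel: 100% × 63% × 63% = 39.69%.
Direct stake: 20% = 20%.
Via Vantage: 100% × 15% = 15%.
Total: 3.528% + 39.69% + 20% + 15% = 78.218%.
Rounded: 78.22%.

78.22%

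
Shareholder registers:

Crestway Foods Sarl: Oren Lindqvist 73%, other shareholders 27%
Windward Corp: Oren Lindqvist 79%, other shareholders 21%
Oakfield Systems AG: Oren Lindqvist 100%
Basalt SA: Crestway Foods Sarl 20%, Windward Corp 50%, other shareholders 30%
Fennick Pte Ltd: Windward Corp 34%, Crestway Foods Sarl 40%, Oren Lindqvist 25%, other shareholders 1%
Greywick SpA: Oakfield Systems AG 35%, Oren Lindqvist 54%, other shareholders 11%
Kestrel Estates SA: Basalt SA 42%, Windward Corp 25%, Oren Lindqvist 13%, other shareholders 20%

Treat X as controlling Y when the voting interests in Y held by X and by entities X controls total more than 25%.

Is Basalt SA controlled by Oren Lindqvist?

Yes

Oren holds 79% of Windward, so Oren controls Windward.
Oren holds 73% of Crestway, so Oren controls Crestway.
Crestway and Windward together hold 20% + 50% = 70% of Basalt, so Oren controls Basalt.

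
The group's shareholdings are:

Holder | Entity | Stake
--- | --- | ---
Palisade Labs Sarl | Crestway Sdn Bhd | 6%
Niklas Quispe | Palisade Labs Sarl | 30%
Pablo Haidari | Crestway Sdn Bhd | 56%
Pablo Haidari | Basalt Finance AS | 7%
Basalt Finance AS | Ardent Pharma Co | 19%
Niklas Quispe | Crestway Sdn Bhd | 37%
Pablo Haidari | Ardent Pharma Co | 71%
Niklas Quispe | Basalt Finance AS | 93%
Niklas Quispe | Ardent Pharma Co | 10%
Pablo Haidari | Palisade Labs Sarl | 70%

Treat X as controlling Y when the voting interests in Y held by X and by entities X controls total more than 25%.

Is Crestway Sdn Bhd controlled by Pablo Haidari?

Yes

Pablo holds 70% of Palisade, so Pablo controls Palisade.
Pablo and Palisade together hold 56% + 6% = 62% of Crestway, so Pablo controls Crestway.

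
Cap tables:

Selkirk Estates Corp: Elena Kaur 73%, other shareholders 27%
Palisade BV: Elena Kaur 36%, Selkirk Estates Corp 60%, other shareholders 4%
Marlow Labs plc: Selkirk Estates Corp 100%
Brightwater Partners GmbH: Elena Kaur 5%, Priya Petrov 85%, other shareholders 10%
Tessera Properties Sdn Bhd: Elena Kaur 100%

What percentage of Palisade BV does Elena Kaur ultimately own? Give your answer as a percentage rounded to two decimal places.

79.80%

Elena reaches Palisade along 2 paths.
Direct stake: 36% = 36%.
Via Selkirk: 73% × 60% = 43.8%.
Total: 36% + 43.8% = 79.8%.
Rounded: 79.80%.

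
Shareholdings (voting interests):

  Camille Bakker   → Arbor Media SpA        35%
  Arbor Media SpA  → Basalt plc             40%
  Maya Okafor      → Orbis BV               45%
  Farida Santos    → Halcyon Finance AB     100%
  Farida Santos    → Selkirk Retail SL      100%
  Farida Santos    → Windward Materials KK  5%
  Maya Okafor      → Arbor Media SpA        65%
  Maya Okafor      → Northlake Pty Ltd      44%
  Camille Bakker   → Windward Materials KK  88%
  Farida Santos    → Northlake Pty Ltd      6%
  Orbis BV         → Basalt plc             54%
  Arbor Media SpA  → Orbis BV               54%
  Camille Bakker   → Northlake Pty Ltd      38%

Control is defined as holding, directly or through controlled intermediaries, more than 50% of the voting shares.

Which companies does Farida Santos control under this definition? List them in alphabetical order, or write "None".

Farida holds 100% of Selkirk, so Farida controls Selkirk.
Farida holds 100% of Halcyon, so Farida controls Halcyon.
No other company's threshold is met.

Halcyon Finance AB, Selkirk Retail SL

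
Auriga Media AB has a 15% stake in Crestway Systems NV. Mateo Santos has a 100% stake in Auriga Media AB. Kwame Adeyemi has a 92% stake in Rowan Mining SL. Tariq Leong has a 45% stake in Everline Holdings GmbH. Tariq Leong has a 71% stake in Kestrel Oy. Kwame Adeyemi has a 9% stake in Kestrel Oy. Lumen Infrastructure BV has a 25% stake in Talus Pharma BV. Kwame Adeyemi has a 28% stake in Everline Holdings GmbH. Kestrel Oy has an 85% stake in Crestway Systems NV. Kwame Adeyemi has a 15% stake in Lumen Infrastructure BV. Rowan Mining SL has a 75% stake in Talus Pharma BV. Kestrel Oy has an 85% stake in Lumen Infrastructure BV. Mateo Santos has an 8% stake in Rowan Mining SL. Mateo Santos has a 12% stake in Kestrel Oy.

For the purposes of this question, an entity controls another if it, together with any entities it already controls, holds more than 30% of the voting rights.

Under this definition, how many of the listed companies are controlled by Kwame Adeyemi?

2

Kwame holds 92% of Rowan, so Kwame controls Rowan.
Rowan holds 75% of Talus, so Kwame controls Talus.
No other company's threshold is met.
Kwame controls 2 companies.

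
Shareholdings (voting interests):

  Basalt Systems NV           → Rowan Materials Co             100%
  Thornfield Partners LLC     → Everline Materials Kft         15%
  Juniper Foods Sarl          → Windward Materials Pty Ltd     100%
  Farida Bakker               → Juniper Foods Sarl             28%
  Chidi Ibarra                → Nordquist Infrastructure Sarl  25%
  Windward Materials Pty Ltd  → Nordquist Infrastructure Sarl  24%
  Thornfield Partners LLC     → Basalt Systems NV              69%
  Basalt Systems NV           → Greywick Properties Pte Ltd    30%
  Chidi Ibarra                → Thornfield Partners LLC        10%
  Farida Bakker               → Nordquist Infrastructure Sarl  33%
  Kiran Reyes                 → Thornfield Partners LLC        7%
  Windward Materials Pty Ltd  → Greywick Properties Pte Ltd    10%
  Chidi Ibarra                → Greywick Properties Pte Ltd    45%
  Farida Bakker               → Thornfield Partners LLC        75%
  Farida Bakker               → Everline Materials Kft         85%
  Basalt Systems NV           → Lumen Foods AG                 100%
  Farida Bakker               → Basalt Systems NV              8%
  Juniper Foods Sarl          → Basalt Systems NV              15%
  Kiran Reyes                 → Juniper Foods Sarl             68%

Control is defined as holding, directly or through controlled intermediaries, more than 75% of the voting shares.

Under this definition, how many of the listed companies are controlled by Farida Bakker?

1

Farida holds 85% of Everline, so Farida controls Everline.
No other company's threshold is met.
Farida controls 1 company.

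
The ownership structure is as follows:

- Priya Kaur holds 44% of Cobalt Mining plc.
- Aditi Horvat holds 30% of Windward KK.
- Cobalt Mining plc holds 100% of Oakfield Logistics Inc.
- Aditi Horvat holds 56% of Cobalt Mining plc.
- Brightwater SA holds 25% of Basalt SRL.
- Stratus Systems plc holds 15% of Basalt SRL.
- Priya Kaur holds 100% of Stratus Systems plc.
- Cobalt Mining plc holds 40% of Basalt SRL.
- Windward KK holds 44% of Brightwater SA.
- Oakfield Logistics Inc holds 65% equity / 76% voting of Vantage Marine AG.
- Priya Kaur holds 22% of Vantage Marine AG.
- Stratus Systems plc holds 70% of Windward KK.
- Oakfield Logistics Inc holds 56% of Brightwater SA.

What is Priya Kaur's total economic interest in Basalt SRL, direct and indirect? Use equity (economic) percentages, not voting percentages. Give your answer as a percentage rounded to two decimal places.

Priya reaches Basalt along 4 paths.
Via Cobalt: 44% × 40% = 17.6%.
Via Stratus: 100% × 15% = 15%.
Via Stratus → Windward → Brightwater: 100% × 70% × 44% × 25% = 7.7%.
Via Cobalt → Oakfield → Brightwater: 44% × 100% × 56% × 25% = 6.16%.
Total: 17.6% + 15% + 7.7% + 6.16% = 46.46%.

46.46%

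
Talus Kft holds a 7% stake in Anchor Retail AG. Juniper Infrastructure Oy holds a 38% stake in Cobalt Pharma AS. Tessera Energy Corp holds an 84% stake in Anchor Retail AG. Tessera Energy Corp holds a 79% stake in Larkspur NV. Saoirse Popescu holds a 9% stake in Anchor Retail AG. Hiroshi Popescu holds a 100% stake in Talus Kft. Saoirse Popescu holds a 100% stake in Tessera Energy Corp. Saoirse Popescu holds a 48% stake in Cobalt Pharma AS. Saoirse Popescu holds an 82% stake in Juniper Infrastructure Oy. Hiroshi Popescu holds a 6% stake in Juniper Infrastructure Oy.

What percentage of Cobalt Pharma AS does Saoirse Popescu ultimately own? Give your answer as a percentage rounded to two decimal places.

Saoirse reaches Cobalt along 2 paths.
Direct stake: 48% = 48%.
Via Juniper: 82% × 38% = 31.16%.
Total: 48% + 31.16% = 79.16%.

79.16%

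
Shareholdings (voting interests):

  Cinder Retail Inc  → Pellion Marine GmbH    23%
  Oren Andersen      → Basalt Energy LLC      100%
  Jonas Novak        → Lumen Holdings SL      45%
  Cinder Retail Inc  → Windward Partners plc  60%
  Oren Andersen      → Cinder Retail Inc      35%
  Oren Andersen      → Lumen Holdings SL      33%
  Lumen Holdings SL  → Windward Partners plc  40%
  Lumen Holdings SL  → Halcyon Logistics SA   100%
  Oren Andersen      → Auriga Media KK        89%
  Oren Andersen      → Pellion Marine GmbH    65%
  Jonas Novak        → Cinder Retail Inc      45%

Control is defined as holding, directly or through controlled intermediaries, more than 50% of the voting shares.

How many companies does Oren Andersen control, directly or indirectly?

Oren holds 65% of Pellion, so Oren controls Pellion.
Oren holds 100% of Basalt, so Oren controls Basalt.
Oren holds 89% of Auriga, so Oren controls Auriga.
No other company's threshold is met.
Oren controls 3 companies.

3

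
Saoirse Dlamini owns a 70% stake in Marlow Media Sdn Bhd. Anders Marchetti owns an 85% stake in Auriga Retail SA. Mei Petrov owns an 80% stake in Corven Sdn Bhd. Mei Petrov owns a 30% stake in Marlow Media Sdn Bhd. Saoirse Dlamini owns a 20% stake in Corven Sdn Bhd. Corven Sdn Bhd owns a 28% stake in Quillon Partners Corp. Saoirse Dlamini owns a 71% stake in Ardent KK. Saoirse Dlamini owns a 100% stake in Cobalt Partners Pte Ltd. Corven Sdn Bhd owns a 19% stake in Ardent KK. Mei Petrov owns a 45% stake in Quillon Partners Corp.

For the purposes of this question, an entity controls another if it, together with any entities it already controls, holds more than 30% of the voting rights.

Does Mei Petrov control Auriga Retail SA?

Mei holds 80% of Corven, so Mei controls Corven.
Mei and Corven together hold 45% + 28% = 73% of Quillon, so Mei controls Quillon.
Neither Mei nor any entity Mei controls holds any voting interest in Auriga.
So Mei does not control Auriga.

No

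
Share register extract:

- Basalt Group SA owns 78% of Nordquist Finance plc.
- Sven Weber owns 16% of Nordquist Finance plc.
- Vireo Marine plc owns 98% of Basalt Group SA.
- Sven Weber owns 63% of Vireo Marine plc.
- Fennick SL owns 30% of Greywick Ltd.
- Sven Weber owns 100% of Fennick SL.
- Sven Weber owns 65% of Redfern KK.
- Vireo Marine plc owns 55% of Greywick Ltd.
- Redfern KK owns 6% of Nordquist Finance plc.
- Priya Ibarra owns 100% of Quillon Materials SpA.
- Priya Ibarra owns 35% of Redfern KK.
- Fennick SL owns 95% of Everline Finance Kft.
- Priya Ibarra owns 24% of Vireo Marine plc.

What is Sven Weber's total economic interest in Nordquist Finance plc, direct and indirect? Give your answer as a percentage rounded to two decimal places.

68.06%

Sven reaches Nordquist along 3 paths.
Direct stake: 16% = 16%.
Via Redfern: 65% × 6% = 3.9%.
Via Vireo → Basalt: 63% × 98% × 78% = 48.1572%.
Total: 16% + 3.9% + 48.1572% = 68.0572%.
Rounded: 68.06%.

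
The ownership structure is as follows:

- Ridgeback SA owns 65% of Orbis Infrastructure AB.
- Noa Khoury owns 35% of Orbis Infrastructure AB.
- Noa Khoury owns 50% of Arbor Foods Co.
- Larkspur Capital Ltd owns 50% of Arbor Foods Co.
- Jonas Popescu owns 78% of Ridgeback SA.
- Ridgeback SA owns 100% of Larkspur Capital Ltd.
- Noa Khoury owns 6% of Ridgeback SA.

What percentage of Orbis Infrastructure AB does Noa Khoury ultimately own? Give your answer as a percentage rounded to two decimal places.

Noa reaches Orbis along 2 paths.
Direct stake: 35% = 35%.
Via Ridgeback: 6% × 65% = 3.9%.
Total: 35% + 3.9% = 38.9%.
Rounded: 38.90%.

38.90%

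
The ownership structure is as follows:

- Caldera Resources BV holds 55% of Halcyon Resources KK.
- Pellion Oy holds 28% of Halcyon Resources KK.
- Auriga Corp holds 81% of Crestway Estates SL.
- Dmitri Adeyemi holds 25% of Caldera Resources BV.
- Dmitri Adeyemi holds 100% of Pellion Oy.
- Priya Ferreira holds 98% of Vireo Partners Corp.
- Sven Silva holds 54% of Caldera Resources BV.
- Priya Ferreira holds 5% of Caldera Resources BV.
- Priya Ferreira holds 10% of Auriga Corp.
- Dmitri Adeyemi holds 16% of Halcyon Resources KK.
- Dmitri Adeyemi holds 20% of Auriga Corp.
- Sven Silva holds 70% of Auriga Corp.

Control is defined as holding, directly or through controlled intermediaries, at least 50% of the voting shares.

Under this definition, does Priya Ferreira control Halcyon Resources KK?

Priya holds 98% of Vireo, so Priya controls Vireo.
Neither Priya nor any entity Priya controls holds any voting interest in Halcyon.
So Priya does not control Halcyon.

No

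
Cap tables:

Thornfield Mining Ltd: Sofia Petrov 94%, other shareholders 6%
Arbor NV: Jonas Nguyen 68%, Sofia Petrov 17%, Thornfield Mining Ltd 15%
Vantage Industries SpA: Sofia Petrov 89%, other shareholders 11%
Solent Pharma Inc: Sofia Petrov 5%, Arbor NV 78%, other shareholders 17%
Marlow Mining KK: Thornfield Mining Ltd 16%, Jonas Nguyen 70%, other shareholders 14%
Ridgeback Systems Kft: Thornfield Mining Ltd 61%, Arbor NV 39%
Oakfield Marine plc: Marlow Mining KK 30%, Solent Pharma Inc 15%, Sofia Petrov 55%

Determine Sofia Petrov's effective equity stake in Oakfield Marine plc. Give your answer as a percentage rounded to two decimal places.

63.90%

Sofia reaches Oakfield along 5 paths.
Via Thornfield → Marlow: 94% × 16% × 30% = 4.512%.
Via Solent: 5% × 15% = 0.75%.
Via Arbor → Solent: 17% × 78% × 15% = 1.989%.
Via Thornfield → Arbor → Solent: 94% × 15% × 78% × 15% = 1.6497%.
Direct stake: 55% = 55%.
Total: 4.512% + 0.75% + 1.989% + 1.6497% + 55% = 63.9007%.
Rounded: 63.90%.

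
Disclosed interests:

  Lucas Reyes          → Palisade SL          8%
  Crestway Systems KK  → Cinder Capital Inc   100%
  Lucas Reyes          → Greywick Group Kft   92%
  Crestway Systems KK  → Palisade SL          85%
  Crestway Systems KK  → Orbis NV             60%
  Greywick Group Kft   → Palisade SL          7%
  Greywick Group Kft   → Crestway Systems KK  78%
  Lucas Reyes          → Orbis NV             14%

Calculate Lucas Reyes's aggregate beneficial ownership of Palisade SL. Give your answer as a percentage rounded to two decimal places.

75.44%

Lucas reaches Palisade along 3 paths.
Direct stake: 8% = 8%.
Via Greywick → Crestway: 92% × 78% × 85% = 60.996%.
Via Greywick: 92% × 7% = 6.44%.
Total: 8% + 60.996% + 6.44% = 75.436%.
Rounded: 75.44%.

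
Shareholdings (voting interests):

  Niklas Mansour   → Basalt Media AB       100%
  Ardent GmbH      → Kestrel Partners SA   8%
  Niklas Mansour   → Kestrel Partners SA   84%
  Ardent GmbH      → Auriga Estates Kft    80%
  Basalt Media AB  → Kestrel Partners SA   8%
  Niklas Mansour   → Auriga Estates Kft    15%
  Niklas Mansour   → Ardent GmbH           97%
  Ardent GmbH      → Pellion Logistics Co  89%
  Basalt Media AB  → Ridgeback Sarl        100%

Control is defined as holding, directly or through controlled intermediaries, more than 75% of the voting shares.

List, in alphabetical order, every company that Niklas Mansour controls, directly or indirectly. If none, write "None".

Niklas holds 97% of Ardent, so Niklas controls Ardent.
Niklas holds 100% of Basalt, so Niklas controls Basalt.
Basalt holds 100% of Ridgeback, so Niklas controls Ridgeback.
Ardent and Basalt and Niklas together hold 8% + 8% + 84% = 100% of Kestrel, so Niklas controls Kestrel.
Ardent and Niklas together hold 80% + 15% = 95% of Auriga, so Niklas controls Auriga.
Ardent holds 89% of Pellion, so Niklas controls Pellion.

Ardent GmbH, Auriga Estates Kft, Basalt Media AB, Kestrel Partners SA, Pellion Logistics Co, Ridgeback Sarl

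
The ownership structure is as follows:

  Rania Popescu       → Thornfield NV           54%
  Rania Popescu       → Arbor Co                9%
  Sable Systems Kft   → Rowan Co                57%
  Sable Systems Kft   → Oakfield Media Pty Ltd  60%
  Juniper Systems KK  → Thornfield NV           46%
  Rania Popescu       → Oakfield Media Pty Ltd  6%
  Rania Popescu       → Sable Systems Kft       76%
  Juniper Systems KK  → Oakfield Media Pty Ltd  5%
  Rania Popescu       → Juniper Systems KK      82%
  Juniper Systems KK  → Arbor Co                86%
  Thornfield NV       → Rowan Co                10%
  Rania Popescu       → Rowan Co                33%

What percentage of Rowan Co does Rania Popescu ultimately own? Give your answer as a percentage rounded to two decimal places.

Rania reaches Rowan along 4 paths.
Direct stake: 33% = 33%.
Via Thornfield: 54% × 10% = 5.4%.
Via Juniper → Thornfield: 82% × 46% × 10% = 3.772%.
Via Sable: 76% × 57% = 43.32%.
Total: 33% + 5.4% + 3.772% + 43.32% = 85.492%.
Rounded: 85.49%.

85.49%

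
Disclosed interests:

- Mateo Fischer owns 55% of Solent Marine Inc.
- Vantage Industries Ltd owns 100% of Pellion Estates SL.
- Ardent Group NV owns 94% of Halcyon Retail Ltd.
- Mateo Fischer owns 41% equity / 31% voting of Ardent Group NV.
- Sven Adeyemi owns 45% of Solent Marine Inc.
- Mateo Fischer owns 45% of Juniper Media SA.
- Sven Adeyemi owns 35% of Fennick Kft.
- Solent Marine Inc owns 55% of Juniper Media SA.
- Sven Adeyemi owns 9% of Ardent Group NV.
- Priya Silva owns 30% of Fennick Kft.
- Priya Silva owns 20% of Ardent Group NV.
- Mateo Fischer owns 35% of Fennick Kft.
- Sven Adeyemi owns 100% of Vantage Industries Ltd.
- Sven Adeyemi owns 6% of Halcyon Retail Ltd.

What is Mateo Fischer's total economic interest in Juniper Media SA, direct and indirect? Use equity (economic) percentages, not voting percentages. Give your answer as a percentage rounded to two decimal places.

75.25%

Mateo reaches Juniper along 2 paths.
Direct stake: 45% = 45%.
Via Solent: 55% × 55% = 30.25%.
Total: 45% + 30.25% = 75.25%.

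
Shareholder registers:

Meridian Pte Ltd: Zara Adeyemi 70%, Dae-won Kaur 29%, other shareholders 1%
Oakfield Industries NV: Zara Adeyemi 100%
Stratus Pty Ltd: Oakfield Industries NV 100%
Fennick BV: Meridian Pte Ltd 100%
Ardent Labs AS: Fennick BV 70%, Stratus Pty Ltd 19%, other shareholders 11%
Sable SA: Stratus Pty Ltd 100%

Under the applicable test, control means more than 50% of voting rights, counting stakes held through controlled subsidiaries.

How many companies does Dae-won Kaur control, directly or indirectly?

Dae-won's largest direct stake is 29% in Meridian, which does not meet the threshold.
Dae-won controls 0 companies.

0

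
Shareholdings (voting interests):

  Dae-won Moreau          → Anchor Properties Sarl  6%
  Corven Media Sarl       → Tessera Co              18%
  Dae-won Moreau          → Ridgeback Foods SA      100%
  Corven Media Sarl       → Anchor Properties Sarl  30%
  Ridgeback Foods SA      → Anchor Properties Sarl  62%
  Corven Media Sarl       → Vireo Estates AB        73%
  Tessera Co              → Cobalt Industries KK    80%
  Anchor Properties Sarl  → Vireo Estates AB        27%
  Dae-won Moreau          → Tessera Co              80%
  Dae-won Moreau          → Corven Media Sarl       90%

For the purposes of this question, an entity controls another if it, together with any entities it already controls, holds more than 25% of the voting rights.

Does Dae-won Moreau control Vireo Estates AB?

Dae-won holds 90% of Corven, so Dae-won controls Corven.
Dae-won holds 100% of Ridgeback, so Dae-won controls Ridgeback.
Corven and Ridgeback and Dae-won together hold 30% + 62% + 6% = 98% of Anchor, so Dae-won controls Anchor.
Anchor and Corven together hold 27% + 73% = 100% of Vireo, so Dae-won controls Vireo.

Yes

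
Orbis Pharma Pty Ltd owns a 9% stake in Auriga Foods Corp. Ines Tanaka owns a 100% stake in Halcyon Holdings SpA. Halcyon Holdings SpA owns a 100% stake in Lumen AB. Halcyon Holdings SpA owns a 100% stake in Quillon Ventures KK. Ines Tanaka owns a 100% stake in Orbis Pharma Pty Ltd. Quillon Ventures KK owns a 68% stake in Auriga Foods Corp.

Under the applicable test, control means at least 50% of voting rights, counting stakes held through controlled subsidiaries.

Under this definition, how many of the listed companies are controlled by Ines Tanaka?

Ines holds 100% of Halcyon, so Ines controls Halcyon.
Ines holds 100% of Orbis, so Ines controls Orbis.
Halcyon holds 100% of Lumen, so Ines controls Lumen.
Halcyon holds 100% of Quillon, so Ines controls Quillon.
Quillon and Orbis together hold 68% + 9% = 77% of Auriga, so Ines controls Auriga.
Ines controls 5 companies.

5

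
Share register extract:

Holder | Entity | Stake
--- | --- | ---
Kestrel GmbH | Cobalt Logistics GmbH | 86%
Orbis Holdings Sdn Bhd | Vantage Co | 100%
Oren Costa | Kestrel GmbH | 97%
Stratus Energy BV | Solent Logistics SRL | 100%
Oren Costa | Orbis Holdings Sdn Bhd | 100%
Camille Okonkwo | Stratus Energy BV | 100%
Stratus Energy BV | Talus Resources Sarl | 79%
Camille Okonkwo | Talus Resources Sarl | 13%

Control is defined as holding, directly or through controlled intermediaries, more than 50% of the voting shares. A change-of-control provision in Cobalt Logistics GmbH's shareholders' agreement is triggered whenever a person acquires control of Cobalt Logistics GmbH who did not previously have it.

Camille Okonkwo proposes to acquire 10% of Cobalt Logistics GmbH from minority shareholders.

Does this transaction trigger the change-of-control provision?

No

The purchase changes only Camille's holdings, so Camille is the only person who could newly come to control Cobalt.
Camille holds 100% of Stratus, so Camille controls Stratus.
Camille and Stratus together hold 13% + 79% = 92% of Talus, so Camille controls Talus.
Stratus holds 100% of Solent, so Camille controls Solent.
Neither Camille nor any entity Camille controls holds any voting interest in Cobalt.
So before the transaction, Camille does not control Cobalt.
After the purchase, Camille holds 10% of Cobalt directly.
After the transaction, Camille's side holds 10% of Cobalt, not > 50%, so Camille still does not control Cobalt.
No new person acquires control, so the clause is not triggered.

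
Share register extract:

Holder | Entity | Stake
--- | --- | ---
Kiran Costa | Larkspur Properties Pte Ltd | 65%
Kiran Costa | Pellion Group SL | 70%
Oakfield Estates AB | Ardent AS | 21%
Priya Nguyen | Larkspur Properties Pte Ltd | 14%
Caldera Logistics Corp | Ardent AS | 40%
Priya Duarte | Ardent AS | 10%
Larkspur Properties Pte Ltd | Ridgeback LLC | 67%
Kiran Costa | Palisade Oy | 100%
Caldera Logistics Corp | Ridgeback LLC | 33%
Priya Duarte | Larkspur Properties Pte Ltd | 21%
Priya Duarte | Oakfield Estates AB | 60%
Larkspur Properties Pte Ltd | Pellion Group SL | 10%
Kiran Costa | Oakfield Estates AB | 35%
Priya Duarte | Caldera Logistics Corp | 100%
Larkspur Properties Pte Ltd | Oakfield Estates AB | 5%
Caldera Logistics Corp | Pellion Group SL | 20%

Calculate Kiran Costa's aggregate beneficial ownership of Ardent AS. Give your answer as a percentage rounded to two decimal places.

8.03%

Kiran reaches Ardent along 2 paths.
Via Oakfield: 35% × 21% = 7.35%.
Via Larkspur → Oakfield: 65% × 5% × 21% = 0.6825%.
Total: 7.35% + 0.6825% = 8.0325%.
Rounded: 8.03%.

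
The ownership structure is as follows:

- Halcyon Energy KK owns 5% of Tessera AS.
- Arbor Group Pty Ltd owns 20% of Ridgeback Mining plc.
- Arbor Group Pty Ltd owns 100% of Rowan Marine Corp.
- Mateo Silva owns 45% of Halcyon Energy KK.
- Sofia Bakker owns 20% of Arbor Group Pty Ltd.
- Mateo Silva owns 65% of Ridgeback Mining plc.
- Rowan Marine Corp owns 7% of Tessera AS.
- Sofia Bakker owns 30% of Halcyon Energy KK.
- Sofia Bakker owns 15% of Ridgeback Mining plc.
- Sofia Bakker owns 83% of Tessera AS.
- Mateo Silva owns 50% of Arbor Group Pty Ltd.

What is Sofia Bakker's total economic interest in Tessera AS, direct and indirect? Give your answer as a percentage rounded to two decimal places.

85.90%

Sofia reaches Tessera along 3 paths.
Via Arbor → Rowan: 20% × 100% × 7% = 1.4%.
Direct stake: 83% = 83%.
Via Halcyon: 30% × 5% = 1.5%.
Total: 1.4% + 83% + 1.5% = 85.9%.
Rounded: 85.90%.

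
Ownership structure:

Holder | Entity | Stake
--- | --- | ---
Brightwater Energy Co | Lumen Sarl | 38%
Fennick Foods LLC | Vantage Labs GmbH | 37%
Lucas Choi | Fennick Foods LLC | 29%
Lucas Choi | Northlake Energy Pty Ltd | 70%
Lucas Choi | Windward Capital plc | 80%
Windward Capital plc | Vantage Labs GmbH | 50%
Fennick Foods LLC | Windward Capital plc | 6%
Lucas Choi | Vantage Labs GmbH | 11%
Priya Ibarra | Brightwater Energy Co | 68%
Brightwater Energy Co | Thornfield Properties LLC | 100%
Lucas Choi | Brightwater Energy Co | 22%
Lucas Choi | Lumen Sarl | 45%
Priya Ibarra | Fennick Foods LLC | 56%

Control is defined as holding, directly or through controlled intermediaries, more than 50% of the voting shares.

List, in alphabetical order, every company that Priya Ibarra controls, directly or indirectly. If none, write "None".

Priya holds 68% of Brightwater, so Priya controls Brightwater.
Priya holds 56% of Fennick, so Priya controls Fennick.
Brightwater holds 100% of Thornfield, so Priya controls Thornfield.
No other company's threshold is met.

Brightwater Energy Co, Fennick Foods LLC, Thornfield Properties LLC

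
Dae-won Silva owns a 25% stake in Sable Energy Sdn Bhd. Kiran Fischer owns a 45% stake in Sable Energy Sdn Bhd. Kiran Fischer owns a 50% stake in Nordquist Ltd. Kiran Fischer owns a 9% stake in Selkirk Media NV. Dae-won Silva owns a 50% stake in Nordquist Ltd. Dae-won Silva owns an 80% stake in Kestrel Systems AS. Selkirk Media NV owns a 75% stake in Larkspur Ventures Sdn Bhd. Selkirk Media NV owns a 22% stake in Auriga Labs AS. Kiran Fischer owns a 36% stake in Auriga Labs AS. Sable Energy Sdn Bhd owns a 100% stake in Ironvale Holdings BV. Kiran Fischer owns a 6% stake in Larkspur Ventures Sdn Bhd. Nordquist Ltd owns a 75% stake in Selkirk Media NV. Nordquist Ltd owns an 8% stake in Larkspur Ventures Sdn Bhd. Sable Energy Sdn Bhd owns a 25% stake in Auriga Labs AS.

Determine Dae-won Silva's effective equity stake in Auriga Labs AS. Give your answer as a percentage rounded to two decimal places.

14.50%

Dae-won reaches Auriga along 2 paths.
Via Nordquist → Selkirk: 50% × 75% × 22% = 8.25%.
Via Sable: 25% × 25% = 6.25%.
Total: 8.25% + 6.25% = 14.5%.
Rounded: 14.50%.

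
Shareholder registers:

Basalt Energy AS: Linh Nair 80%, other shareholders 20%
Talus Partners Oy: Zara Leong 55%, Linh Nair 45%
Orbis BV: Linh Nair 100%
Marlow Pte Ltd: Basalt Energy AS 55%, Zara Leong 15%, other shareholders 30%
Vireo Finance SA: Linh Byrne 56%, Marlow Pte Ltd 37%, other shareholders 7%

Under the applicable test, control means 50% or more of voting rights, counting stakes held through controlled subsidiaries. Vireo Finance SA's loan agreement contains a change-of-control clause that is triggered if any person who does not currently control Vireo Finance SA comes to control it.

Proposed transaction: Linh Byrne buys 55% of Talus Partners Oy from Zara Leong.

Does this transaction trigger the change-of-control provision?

No

The purchase adds only to Linh Byrne's holdings (Zara's stake shrinks), so Linh Byrne is the only person who could newly come to control Vireo.
Linh Byrne holds 56% of Vireo, so Linh Byrne controls Vireo.
So Linh Byrne already controls Vireo before the transaction.
After the purchase, Linh Byrne holds 55% of Talus directly, and Zara's stake falls to 0%.
Linh Byrne controlled Vireo already, so this is not a new person acquiring control; every other person's position is unchanged or reduced.
No new person acquires control, so the clause is not triggered.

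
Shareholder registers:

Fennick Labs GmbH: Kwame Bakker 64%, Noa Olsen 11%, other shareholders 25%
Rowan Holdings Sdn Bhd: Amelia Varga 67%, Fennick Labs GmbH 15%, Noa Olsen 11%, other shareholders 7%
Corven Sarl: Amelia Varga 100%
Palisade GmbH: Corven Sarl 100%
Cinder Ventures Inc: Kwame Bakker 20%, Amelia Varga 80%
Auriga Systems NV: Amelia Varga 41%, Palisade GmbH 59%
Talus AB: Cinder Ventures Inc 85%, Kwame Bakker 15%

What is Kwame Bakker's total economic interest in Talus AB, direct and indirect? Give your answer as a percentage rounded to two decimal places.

32.00%

Kwame reaches Talus along 2 paths.
Via Cinder: 20% × 85% = 17%.
Direct stake: 15% = 15%.
Total: 17% + 15% = 32%.
Rounded: 32.00%.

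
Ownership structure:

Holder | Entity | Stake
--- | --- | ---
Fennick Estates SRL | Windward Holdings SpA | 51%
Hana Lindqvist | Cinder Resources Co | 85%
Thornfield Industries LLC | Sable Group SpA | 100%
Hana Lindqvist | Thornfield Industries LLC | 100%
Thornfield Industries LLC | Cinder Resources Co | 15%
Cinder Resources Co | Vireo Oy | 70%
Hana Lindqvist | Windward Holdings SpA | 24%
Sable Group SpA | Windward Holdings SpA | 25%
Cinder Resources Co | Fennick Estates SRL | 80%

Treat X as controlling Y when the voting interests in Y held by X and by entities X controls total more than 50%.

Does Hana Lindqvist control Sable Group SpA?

Yes

Hana holds 100% of Thornfield, so Hana controls Thornfield.
Thornfield holds 100% of Sable, so Hana controls Sable.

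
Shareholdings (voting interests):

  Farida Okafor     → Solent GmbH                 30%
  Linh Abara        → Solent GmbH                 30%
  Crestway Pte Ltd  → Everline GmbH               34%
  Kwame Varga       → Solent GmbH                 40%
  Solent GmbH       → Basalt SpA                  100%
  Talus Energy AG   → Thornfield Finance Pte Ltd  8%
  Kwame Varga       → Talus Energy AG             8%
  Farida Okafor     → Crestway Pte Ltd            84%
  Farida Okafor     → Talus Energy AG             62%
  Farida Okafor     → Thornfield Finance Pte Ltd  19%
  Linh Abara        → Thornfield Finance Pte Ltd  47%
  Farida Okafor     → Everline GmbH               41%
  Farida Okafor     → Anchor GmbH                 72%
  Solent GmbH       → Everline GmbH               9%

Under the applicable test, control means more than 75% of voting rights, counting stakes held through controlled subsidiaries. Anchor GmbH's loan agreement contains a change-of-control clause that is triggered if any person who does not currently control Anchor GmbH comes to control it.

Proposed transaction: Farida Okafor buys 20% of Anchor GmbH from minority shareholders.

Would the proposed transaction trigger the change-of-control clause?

The purchase changes only Farida's holdings, so Farida is the only person who could newly come to control Anchor.
Farida holds 84% of Crestway, so Farida controls Crestway.
In Anchor, Farida's side holds only 72%, not > 75%.
So before the transaction, Farida does not control Anchor.
After the purchase, Farida's direct stake in Anchor rises to 72% + 20% = 92%.
Farida holds 92% of Anchor, so Farida controls Anchor.
Farida did not control Anchor before and does after, so the clause is triggered.

Yes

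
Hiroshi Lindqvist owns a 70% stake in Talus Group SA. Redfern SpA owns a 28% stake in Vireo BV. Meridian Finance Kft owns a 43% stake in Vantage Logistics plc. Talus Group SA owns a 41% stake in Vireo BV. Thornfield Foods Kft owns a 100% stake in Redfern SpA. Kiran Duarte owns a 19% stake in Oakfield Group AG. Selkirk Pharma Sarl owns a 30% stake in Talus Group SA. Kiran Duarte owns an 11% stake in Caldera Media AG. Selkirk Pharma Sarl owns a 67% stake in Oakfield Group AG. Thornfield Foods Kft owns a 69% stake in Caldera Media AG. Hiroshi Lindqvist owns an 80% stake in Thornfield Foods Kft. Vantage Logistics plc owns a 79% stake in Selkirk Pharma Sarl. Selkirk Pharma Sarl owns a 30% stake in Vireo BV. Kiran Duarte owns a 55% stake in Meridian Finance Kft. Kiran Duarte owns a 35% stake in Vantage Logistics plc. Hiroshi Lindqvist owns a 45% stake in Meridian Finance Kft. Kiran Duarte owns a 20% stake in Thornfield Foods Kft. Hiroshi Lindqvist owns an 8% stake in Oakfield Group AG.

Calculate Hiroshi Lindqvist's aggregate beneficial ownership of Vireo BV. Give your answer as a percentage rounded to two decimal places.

Hiroshi reaches Vireo along 4 paths.
Via Meridian → Vantage → Selkirk: 45% × 43% × 79% × 30% = 4.58595%.
Via Meridian → Vantage → Selkirk → Talus: 45% × 43% × 79% × 30% × 41% = 1.8802395%.
Via Talus: 70% × 41% = 28.7%.
Via Thornfield → Redfern: 80% × 100% × 28% = 22.4%.
Total: 4.58595% + 1.8802395% + 28.7% + 22.4% = 57.5661895%.
Rounded: 57.57%.

57.57%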